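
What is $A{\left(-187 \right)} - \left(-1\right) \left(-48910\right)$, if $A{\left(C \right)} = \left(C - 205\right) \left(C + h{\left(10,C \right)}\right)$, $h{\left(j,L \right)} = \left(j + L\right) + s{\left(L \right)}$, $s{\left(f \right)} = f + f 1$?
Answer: $240386$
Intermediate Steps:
$s{\left(f \right)} = 2 f$ ($s{\left(f \right)} = f + f = 2 f$)
$h{\left(j,L \right)} = j + 3 L$ ($h{\left(j,L \right)} = \left(j + L\right) + 2 L = \left(L + j\right) + 2 L = j + 3 L$)
$A{\left(C \right)} = \left(-205 + C\right) \left(10 + 4 C\right)$ ($A{\left(C \right)} = \left(C - 205\right) \left(C + \left(10 + 3 C\right)\right) = \left(-205 + C\right) \left(10 + 4 C\right)$)
$A{\left(-187 \right)} - \left(-1\right) \left(-48910\right) = \left(-2050 - -151470 + 4 \left(-187\right)^{2}\right) - \left(-1\right) \left(-48910\right) = \left(-2050 + 151470 + 4 \cdot 34969\right) - 48910 = \left(-2050 + 151470 + 139876\right) - 48910 = 289296 - 48910 = 240386$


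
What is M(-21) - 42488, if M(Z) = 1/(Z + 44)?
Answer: -977223/23 ≈ -42488.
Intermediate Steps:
M(Z) = 1/(44 + Z)
M(-21) - 42488 = 1/(44 - 21) - 42488 = 1/23 - 42488 = -977223/23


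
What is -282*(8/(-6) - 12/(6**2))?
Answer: 470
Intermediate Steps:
-282*(8/(-6) - 12/(6**2)) = -282*(8*(-1/6) - 12/36) = -282*(-4/3 - 12*1/36) = -282*(-4/3 - 1/3) = -282*(-5/3) = 470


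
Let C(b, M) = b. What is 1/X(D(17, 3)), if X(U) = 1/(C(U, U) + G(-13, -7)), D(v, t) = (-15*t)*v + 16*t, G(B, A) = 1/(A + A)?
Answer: -10039/14 ≈ -717.07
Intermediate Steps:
G(B, A) = 1/(2*A)
D(v, t) = 16*t - 15*t*v (D(v, t) = -15*t*v + 16*t = 16*t - 15*t*v)
X(U) = 1/(-1/14 + U) (X(U) = 1/(U + (1/2)/(-7)) = 1/(U + (1/2)*(-1/7)) = 1/(U - 1/14) = 1/(-1/14 + U))
1/X(D(17, 3)) = 1/(14/(-1 + 14*(3*(16 - 15*17)))) = 1/(14/(-1 + 14*(3*(16 - 255)))) = 1/(14/(-1 + 14*(3*(-239)))) = 1/(14/(-1 + 14*(-717))) = 1/(14/(-1 - 10038)) = 1/(14/(-10039)) = 1/(14*(-1/10039)) = 1/(-14/10039) = -10039/14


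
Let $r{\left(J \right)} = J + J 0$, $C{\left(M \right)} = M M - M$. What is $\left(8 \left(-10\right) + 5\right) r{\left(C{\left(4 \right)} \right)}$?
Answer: $-900$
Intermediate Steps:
$C{\left(M \right)} = M^{2} - M$
$r{\left(J \right)} = J$ ($r{\left(J \right)} = J + 0 = J$)
$\left(8 \left(-10\right) + 5\right) r{\left(C{\left(4 \right)} \right)} = \left(8 \left(-10\right) + 5\right) 4 \left(-1 + 4\right) = \left(-80 + 5\right) 4 \cdot 3 = \left(-75\right) 12 = -900$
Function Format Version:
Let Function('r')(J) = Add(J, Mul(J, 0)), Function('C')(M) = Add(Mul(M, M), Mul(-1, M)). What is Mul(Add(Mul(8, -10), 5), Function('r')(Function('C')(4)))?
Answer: -900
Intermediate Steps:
Function('C')(M) = Add(Pow(M, 2), Mul(-1, M))
Function('r')(J) = J (Function('r')(J) = Add(J, 0) = J)
Mul(Add(Mul(8, -10), 5), Function('r')(Function('C')(4))) = Mul(Add(Mul(8, -10), 5), Mul(4, Add(-1, 4))) = Mul(Add(-80, 5), Mul(4, 3)) = Mul(-75, 12) = -900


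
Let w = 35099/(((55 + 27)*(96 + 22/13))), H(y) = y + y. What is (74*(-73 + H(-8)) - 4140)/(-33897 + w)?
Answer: 1117005640/3529577293 ≈ 0.31647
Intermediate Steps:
H(y) = 2*y
w = 456287/104140 (w = 35099/((82*(96 + 22*(1/13)))) = 35099/((82*(96 + 22/13))) = 35099/((82*(1270/13))) = 35099/(104140/13) = 35099*(13/104140) = 456287/104140 ≈ 4.3815)
(74*(-73 + H(-8)) - 4140)/(-33897 + w) = (74*(-73 + 2*(-8)) - 4140)/(-33897 + 456287/104140) = (74*(-73 - 16) - 4140)/(-3529577293/104140) = (74*(-89) - 4140)*(-104140/3529577293) = (-6586 - 4140)*(-104140/3529577293) = -10726*(-104140/3529577293) = 1117005640/3529577293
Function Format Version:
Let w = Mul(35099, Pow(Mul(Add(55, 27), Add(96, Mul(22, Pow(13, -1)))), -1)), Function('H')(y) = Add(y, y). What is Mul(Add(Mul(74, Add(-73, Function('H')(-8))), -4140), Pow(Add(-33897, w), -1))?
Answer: Rational(1117005640, 3529577293) ≈ 0.31647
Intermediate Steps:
Function('H')(y) = Mul(2, y)
w = Rational(456287, 104140) (w = Mul(35099, Pow(Mul(82, Add(96, Mul(22, Rational(1, 13)))), -1)) = Mul(35099, Pow(Mul(82, Add(96, Rational(22, 13))), -1)) = Mul(35099, Pow(Mul(82, Rational(1270, 13)), -1)) = Mul(35099, Pow(Rational(104140, 13), -1)) = Mul(35099, Rational(13, 104140)) = Rational(456287, 104140) ≈ 4.3815)
Mul(Add(Mul(74, Add(-73, Function('H')(-8))), -4140), Pow(Add(-33897, w), -1)) = Mul(Add(Mul(74, Add(-73, Mul(2, -8))), -4140), Pow(Add(-33897, Rational(456287, 104140)), -1)) = Mul(Add(Mul(74, Add(-73, -16)), -4140), Pow(Rational(-3529577293, 104140), -1)) = Mul(Add(Mul(74, -89), -4140), Rational(-104140, 3529577293)) = Mul(Add(-6586, -4140), Rational(-104140, 3529577293)) = Mul(-10726, Rational(-104140, 3529577293)) = Rational(1117005640, 3529577293)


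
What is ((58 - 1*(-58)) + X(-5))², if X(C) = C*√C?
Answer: 13331 - 1160*I*√5 ≈ 13331.0 - 2593.8*I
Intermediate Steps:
X(C) = C^(3/2)
((58 - 1*(-58)) + X(-5))² = ((58 - 1*(-58)) + (-5)^(3/2))² = ((58 + 58) - 5*I*√5)² = (116 - 5*I*√5)²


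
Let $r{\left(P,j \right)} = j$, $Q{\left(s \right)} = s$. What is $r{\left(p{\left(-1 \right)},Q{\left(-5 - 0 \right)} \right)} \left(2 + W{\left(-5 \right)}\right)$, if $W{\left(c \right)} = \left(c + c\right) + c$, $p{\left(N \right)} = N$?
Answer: $65$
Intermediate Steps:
$W{\left(c \right)} = 3 c$ ($W{\left(c \right)} = 2 c + c = 3 c$)
$r{\left(p{\left(-1 \right)},Q{\left(-5 - 0 \right)} \right)} \left(2 + W{\left(-5 \right)}\right) = \left(-5 - 0\right) \left(2 + 3 \left(-5\right)\right) = \left(-5 + 0\right) \left(2 - 15\right) = \left(-5\right) \left(-13\right) = 65$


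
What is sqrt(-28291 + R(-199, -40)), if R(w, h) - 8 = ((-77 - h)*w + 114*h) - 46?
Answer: I*sqrt(25526) ≈ 159.77*I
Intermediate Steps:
R(w, h) = -38 + 114*h + w*(-77 - h) (R(w, h) = 8 + (((-77 - h)*w + 114*h) - 46) = 8 + ((w*(-77 - h) + 114*h) - 46) = 8 + ((114*h + w*(-77 - h)) - 46) = 8 + (-46 + 114*h + w*(-77 - h)) = -38 + 114*h + w*(-77 - h))
sqrt(-28291 + R(-199, -40)) = sqrt(-28291 + (-38 - 77*(-199) + 114*(-40) - 1*(-40)*(-199))) = sqrt(-28291 + (-38 + 15323 - 4560 - 7960)) = sqrt(-28291 + 2765) = sqrt(-25526) = I*sqrt(25526)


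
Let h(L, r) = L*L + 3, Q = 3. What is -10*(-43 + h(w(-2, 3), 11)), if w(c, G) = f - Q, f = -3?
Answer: 40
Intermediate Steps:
w(c, G) = -6 (w(c, G) = -3 - 1*3 = -3 - 3 = -6)
h(L, r) = 3 + L**2 (h(L, r) = L**2 + 3 = 3 + L**2)
-10*(-43 + h(w(-2, 3), 11)) = -10*(-43 + (3 + (-6)**2)) = -10*(-43 + (3 + 36)) = -10*(-43 + 39) = -10*(-4) = 40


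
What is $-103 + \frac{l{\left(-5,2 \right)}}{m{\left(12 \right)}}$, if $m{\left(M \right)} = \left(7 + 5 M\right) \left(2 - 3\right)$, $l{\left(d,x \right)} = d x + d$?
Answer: $- \frac{6886}{67} \approx -102.78$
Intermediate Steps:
$l{\left(d,x \right)} = d + d x$
$m{\left(M \right)} = -7 - 5 M$ ($m{\left(M \right)} = \left(7 + 5 M\right) \left(-1\right) = -7 - 5 M$)
$-103 + \frac{l{\left(-5,2 \right)}}{m{\left(12 \right)}} = -103 + \frac{\left(-5\right) \left(1 + 2\right)}{-7 - 60} = -103 + \frac{\left(-5\right) 3}{-7 - 60} = -103 + \frac{1}{-67} \left(-15\right) = -103 - - \frac{15}{67} = -103 + \frac{15}{67} = - \frac{6886}{67}$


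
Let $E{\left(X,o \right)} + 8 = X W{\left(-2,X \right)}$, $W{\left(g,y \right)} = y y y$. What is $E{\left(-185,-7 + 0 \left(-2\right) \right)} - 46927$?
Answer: $1171303690$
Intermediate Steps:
$W{\left(g,y \right)} = y^{3}$ ($W{\left(g,y \right)} = y^{2} y = y^{3}$)
$E{\left(X,o \right)} = -8 + X^{4}$ ($E{\left(X,o \right)} = -8 + X X^{3} = -8 + X^{4}$)
$E{\left(-185,-7 + 0 \left(-2\right) \right)} - 46927 = \left(-8 + \left(-185\right)^{4}\right) - 46927 = \left(-8 + 1171350625\right) - 46927 = 1171350617 - 46927 = 1171303690$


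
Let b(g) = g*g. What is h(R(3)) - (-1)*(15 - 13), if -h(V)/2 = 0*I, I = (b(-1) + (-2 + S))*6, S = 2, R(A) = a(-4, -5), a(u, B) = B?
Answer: 2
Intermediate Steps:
R(A) = -5
b(g) = g**2
I = 6 (I = ((-1)**2 + (-2 + 2))*6 = (1 + 0)*6 = 1*6 = 6)
h(V) = 0 (h(V) = -0*6 = -2*0 = 0)
h(R(3)) - (-1)*(15 - 13) = 0 - (-1)*(15 - 13) = 0 - (-1)*2 = 0 - 1*(-2) = 0 + 2 = 2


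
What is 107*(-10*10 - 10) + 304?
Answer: -11466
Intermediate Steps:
107*(-10*10 - 10) + 304 = 107*(-100 - 10) + 304 = 107*(-110) + 304 = -11770 + 304 = -11466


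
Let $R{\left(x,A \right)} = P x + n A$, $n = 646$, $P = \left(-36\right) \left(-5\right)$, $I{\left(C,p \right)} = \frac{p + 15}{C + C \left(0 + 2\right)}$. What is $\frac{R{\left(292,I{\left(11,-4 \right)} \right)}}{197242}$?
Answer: $\frac{79163}{295863} \approx 0.26757$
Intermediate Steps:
$I{\left(C,p \right)} = \frac{15 + p}{3 C}$ ($I{\left(C,p \right)} = \frac{15 + p}{C + C 2} = \frac{15 + p}{C + 2 C} = \frac{15 + p}{3 C}$)
$P = 180$
$R{\left(x,A \right)} = 180 x + 646 A$
$\frac{R{\left(292,I{\left(11,-4 \right)} \right)}}{197242} = \frac{180 \cdot 292 + 646 \frac{15 - 4}{3 \cdot 11}}{197242} = \left(52560 + 646 \cdot \frac{1}{3} \cdot \frac{1}{11} \cdot 11\right) \frac{1}{197242} = \left(52560 + 646 \cdot \frac{1}{3}\right) \frac{1}{197242} = \left(52560 + \frac{646}{3}\right) \frac{1}{197242} = \frac{158326}{3} \cdot \frac{1}{197242} = \frac{79163}{295863}$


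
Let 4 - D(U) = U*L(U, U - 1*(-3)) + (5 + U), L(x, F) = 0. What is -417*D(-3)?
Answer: -834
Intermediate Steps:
D(U) = -1 - U (D(U) = 4 - (U*0 + (5 + U)) = 4 - (0 + (5 + U)) = 4 - (5 + U) = 4 + (-5 - U) = -1 - U)
-417*D(-3) = -417*(-1 - 1*(-3)) = -417*(-1 + 3) = -417*2 = -834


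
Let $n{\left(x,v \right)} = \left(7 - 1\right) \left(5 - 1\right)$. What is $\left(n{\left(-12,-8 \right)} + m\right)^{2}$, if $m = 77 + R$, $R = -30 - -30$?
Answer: $10201$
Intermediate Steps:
$R = 0$ ($R = -30 + 30 = 0$)
$n{\left(x,v \right)} = 24$ ($n{\left(x,v \right)} = 6 \cdot 4 = 24$)
$m = 77$ ($m = 77 + 0 = 77$)
$\left(n{\left(-12,-8 \right)} + m\right)^{2} = \left(24 + 77\right)^{2} = 101^{2} = 10201$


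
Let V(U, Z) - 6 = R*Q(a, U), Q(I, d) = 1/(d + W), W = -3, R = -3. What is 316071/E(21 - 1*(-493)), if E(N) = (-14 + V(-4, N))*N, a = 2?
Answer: -2212497/27242 ≈ -81.216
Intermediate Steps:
Q(I, d) = 1/(-3 + d) (Q(I, d) = 1/(d - 3) = 1/(-3 + d))
V(U, Z) = 6 - 3/(-3 + U)
E(N) = -53*N/7 (E(N) = (-14 + 3*(-7 + 2*(-4))/(-3 - 4))*N = (-14 + 3*(-7 - 8)/(-7))*N = (-14 + 3*(-⅐)*(-15))*N = (-14 + 45/7)*N = -53*N/7)
316071/E(21 - 1*(-493)) = 316071/((-53*(21 - 1*(-493))/7)) = 316071/((-53*(21 + 493)/7)) = 316071/((-53/7*514)) = 316071/(-27242/7) = 316071*(-7/27242) = -2212497/27242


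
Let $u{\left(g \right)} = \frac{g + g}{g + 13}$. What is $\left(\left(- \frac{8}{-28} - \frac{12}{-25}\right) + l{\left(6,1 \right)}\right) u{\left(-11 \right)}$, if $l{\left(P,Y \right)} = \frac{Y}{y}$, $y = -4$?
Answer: $- \frac{3971}{700} \approx -5.6729$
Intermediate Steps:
$u{\left(g \right)} = \frac{2 g}{13 + g}$
$l{\left(P,Y \right)} = - \frac{Y}{4}$ ($l{\left(P,Y \right)} = \frac{Y}{-4} = Y \left(- \frac{1}{4}\right) = - \frac{Y}{4}$)
$\left(\left(- \frac{8}{-28} - \frac{12}{-25}\right) + l{\left(6,1 \right)}\right) u{\left(-11 \right)} = \left(\left(- \frac{8}{-28} - \frac{12}{-25}\right) - \frac{1}{4}\right) 2 \left(-11\right) \frac{1}{13 - 11} = \left(\left(\left(-8\right) \left(- \frac{1}{28}\right) - - \frac{12}{25}\right) - \frac{1}{4}\right) 2 \left(-11\right) \frac{1}{2} = \left(\left(\frac{2}{7} + \frac{12}{25}\right) - \frac{1}{4}\right) 2 \left(-11\right) \frac{1}{2} = \left(\frac{134}{175} - \frac{1}{4}\right) \left(-11\right) = \frac{361}{700} \left(-11\right) = - \frac{3971}{700}$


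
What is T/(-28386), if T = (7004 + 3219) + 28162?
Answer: -4265/3154 ≈ -1.3523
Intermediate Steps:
T = 38385 (T = 10223 + 28162 = 38385)
T/(-28386) = 38385/(-28386) = 38385*(-1/28386) = -4265/3154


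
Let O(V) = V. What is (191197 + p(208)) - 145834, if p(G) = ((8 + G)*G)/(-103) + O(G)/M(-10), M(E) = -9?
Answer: 41625725/927 ≈ 44904.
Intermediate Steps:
p(G) = -G/9 - G*(8 + G)/103 (p(G) = ((8 + G)*G)/(-103) + G/(-9) = (G*(8 + G))*(-1/103) + G*(-⅑) = -G*(8 + G)/103 - G/9 = -G/9 - G*(8 + G)/103)
(191197 + p(208)) - 145834 = (191197 + (1/927)*208*(-175 - 9*208)) - 145834 = (191197 + (1/927)*208*(-175 - 1872)) - 145834 = (191197 + (1/927)*208*(-2047)) - 145834 = (191197 - 425776/927) - 145834 = 176813843/927 - 145834 = 41625725/927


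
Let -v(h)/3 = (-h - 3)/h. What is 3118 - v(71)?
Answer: 221156/71 ≈ 3114.9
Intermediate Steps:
v(h) = -3*(-3 - h)/h (v(h) = -3*(-h - 3)/h = -3*(-3 - h)/h)
3118 - v(71) = 3118 - (3 + 9/71) = 3118 - 1*222/71 = 3118 - 222/71 = 221156/71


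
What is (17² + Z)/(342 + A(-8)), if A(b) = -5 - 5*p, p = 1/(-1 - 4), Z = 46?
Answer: 335/338 ≈ 0.99112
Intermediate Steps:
p = -⅕ (p = 1/(-5) = -⅕ ≈ -0.20000)
A(b) = -4 (A(b) = -5 - 5*(-⅕) = -5 + 1 = -4)
(17² + Z)/(342 + A(-8)) = (17² + 46)/(342 - 4) = (289 + 46)/338 = 335*(1/338) = 335/338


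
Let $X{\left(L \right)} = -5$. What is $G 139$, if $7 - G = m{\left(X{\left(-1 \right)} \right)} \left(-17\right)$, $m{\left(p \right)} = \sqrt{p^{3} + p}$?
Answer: $973 + 2363 i \sqrt{130} \approx 973.0 + 26942.0 i$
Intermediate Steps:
$m{\left(p \right)} = \sqrt{p + p^{3}}$
$G = 7 + 17 i \sqrt{130}$ ($G = 7 - \sqrt{-5 + \left(-5\right)^{3}} \left(-17\right) = 7 - \sqrt{-5 - 125} \left(-17\right) = 7 - \sqrt{-130} \left(-17\right) = 7 - i \sqrt{130} \left(-17\right) = 7 - - 17 i \sqrt{130} = 7 + 17 i \sqrt{130} \approx 7.0 + 193.83 i$)
$G 139 = \left(7 + 17 i \sqrt{130}\right) 139 = 973 + 2363 i \sqrt{130}$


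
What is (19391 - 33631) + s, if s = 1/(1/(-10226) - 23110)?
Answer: -3365237550866/236322861 ≈ -14240.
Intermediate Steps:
s = -10226/236322861 (s = 1/(-1/10226 - 23110) = 1/(-236322861/10226) = -10226/236322861 ≈ -4.3271e-5)
(19391 - 33631) + s = (19391 - 33631) - 10226/236322861 = -14240 - 10226/236322861 = -3365237550866/236322861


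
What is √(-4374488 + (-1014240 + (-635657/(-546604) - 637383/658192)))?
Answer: I*√2724564486788837300080346451/22485648748 ≈ 2321.4*I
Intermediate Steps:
√(-4374488 + (-1014240 + (-635657/(-546604) - 637383/658192))) = √(-4374488 + (-1014240 + (-635657*(-1/546604) - 637383*1/658192))) = √(-4374488 + (-1014240 + (635657/546604 - 637383/658192))) = √(-4374488 + (-1014240 + 17497063703/89942594992)) = √(-4374488 - 91223360047622377/89942594992) = √(-484676162528986473/89942594992) = I*√2724564486788837300080346451/22485648748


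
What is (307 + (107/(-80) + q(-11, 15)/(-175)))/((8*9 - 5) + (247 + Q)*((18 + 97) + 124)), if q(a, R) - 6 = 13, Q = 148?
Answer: 855551/264521600 ≈ 0.0032343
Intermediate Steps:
q(a, R) = 19 (q(a, R) = 6 + 13 = 19)
(307 + (107/(-80) + q(-11, 15)/(-175)))/((8*9 - 5) + (247 + Q)*((18 + 97) + 124)) = (307 + (107/(-80) + 19/(-175)))/((8*9 - 5) + (247 + 148)*((18 + 97) + 124)) = (307 + (107*(-1/80) + 19*(-1/175)))/((72 - 5) + 395*(115 + 124)) = (307 + (-107/80 - 19/175))/(67 + 395*239) = (307 - 4049/2800)/(67 + 94405) = (855551/2800)/94472 = (855551/2800)*(1/94472) = 855551/264521600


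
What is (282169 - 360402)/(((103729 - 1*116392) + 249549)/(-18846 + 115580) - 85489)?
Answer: 3783895511/4134728020 ≈ 0.91515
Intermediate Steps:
(282169 - 360402)/(((103729 - 1*116392) + 249549)/(-18846 + 115580) - 85489) = -78233/(((103729 - 116392) + 249549)/96734 - 85489) = -78233/((-12663 + 249549)*(1/96734) - 85489) = -78233/(236886*(1/96734) - 85489) = -78233/(118443/48367 - 85489) = -78233/(-4134728020/48367) = -78233*(-48367/4134728020) = 3783895511/4134728020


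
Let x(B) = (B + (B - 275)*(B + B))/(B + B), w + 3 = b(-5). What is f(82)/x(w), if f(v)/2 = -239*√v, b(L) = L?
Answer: 956*√82/565 ≈ 15.322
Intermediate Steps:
w = -8 (w = -3 - 5 = -8)
f(v) = -478*√v (f(v) = 2*(-239*√v) = -478*√v)
x(B) = (B + 2*B*(-275 + B))/(2*B) (x(B) = (B + (-275 + B)*(2*B))/((2*B)) = (B + 2*B*(-275 + B))*(1/(2*B)) = (B + 2*B*(-275 + B))/(2*B))
f(82)/x(w) = (-478*√82)/(-549/2 - 8) = (-478*√82)/(-565/2) = -478*√82*(-2/565) = 956*√82/565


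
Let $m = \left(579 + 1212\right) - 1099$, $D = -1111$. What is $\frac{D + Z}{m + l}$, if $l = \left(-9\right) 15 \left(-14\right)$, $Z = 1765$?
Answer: $\frac{327}{1291} \approx 0.25329$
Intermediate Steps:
$l = 1890$ ($l = \left(-135\right) \left(-14\right) = 1890$)
$m = 692$ ($m = 1791 - 1099 = 692$)
$\frac{D + Z}{m + l} = \frac{-1111 + 1765}{692 + 1890} = \frac{654}{2582} = 654 \cdot \frac{1}{2582} = \frac{327}{1291}$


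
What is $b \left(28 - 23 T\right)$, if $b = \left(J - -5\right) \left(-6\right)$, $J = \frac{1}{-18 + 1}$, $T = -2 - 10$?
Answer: $- \frac{153216}{17} \approx -9012.7$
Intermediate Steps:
$T = -12$
$J = - \frac{1}{17}$ ($J = \frac{1}{-17} = - \frac{1}{17} \approx -0.058824$)
$b = - \frac{504}{17}$ ($b = \left(- \frac{1}{17} - -5\right) \left(-6\right) = \left(- \frac{1}{17} + 5\right) \left(-6\right) = \frac{84}{17} \left(-6\right) = - \frac{504}{17} \approx -29.647$)
$b \left(28 - 23 T\right) = - \frac{504 \left(28 - -276\right)}{17} = - \frac{504 \left(28 + 276\right)}{17} = \left(- \frac{504}{17}\right) 304 = - \frac{153216}{17}$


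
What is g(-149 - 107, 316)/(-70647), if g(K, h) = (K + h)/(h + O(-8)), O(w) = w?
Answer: -5/1813273 ≈ -2.7574e-6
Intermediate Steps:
g(K, h) = (K + h)/(-8 + h) (g(K, h) = (K + h)/(h - 8) = (K + h)/(-8 + h))
g(-149 - 107, 316)/(-70647) = (((-149 - 107) + 316)/(-8 + 316))/(-70647) = ((-256 + 316)/308)*(-1/70647) = ((1/308)*60)*(-1/70647) = (15/77)*(-1/70647) = -5/1813273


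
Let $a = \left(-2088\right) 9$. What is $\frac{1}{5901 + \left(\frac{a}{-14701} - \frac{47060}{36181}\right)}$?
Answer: $\frac{531896881}{3138711579073} \approx 0.00016946$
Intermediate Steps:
$a = -18792$
$\frac{1}{5901 + \left(\frac{a}{-14701} - \frac{47060}{36181}\right)} = \frac{1}{5901 - \left(- \frac{18792}{14701} + \frac{47060}{36181}\right)} = \frac{1}{5901 - \frac{11915708}{531896881}} = \frac{1}{\frac{3138711579073}{531896881}} = \frac{531896881}{3138711579073}$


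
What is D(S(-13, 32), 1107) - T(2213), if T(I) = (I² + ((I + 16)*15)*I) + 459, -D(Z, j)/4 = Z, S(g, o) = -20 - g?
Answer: -78889455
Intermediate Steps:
D(Z, j) = -4*Z
T(I) = 459 + I² + I*(240 + 15*I) (T(I) = (I² + ((16 + I)*15)*I) + 459 = (I² + (240 + 15*I)*I) + 459 = (I² + I*(240 + 15*I)) + 459 = 459 + I² + I*(240 + 15*I))
D(S(-13, 32), 1107) - T(2213) = -4*(-20 - 1*(-13)) - (459 + 16*2213² + 240*2213) = -4*(-20 + 13) - (459 + 16*4897369 + 531120) = -4*(-7) - (459 + 78357904 + 531120) = 28 - 1*78889483 = 28 - 78889483 = -78889455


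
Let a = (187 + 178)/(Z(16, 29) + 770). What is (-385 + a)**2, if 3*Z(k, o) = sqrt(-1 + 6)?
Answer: 168406347946470430/1138956393961 + 179743560150*sqrt(5)/1138956393961 ≈ 1.4786e+5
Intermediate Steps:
Z(k, o) = sqrt(5)/3 (Z(k, o) = sqrt(-1 + 6)/3 = sqrt(5)/3)
a = 365/(770 + sqrt(5)/3) (a = (187 + 178)/(sqrt(5)/3 + 770) = 365/(770 + sqrt(5)/3) ≈ 0.47357)
(-385 + a)**2 = (-385 + (505890/1067219 - 219*sqrt(5)/1067219))**2 = (-410373425/1067219 - 219*sqrt(5)/1067219)**2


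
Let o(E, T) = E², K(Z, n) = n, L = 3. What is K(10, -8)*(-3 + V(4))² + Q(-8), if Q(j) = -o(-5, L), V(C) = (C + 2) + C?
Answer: -417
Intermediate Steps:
V(C) = 2 + 2*C (V(C) = (2 + C) + C = 2 + 2*C)
Q(j) = -25 (Q(j) = -1*(-5)² = -1*25 = -25)
K(10, -8)*(-3 + V(4))² + Q(-8) = -8*(-3 + (2 + 2*4))² - 25 = -8*(-3 + (2 + 8))² - 25 = -8*(-3 + 10)² - 25 = -8*7² - 25 = -8*49 - 25 = -392 - 25 = -417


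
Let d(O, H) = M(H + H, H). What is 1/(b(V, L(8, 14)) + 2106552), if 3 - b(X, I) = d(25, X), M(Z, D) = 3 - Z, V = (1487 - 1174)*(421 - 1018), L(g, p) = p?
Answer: 1/1732830 ≈ 5.7709e-7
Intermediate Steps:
V = -186861 (V = 313*(-597) = -186861)
d(O, H) = 3 - 2*H (d(O, H) = 3 - (H + H) = 3 - 2*H)
b(X, I) = 2*X (b(X, I) = 3 - (3 - 2*X) = 3 + (-3 + 2*X) = 2*X)
1/(b(V, L(8, 14)) + 2106552) = 1/(2*(-186861) + 2106552) = 1/(-373722 + 2106552) = 1/1732830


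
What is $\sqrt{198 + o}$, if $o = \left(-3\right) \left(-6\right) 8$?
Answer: $3 \sqrt{38} \approx 18.493$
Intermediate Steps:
$o = 144$ ($o = 18 \cdot 8 = 144$)
$\sqrt{198 + o} = \sqrt{198 + 144} = \sqrt{342} = 3 \sqrt{38}$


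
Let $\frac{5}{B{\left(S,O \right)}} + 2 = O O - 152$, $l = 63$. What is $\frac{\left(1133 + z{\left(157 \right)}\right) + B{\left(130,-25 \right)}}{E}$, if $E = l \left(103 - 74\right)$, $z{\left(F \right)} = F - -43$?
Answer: $\frac{627848}{860517} \approx 0.72962$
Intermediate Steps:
$z{\left(F \right)} = 43 + F$ ($z{\left(F \right)} = F + 43 = 43 + F$)
$B{\left(S,O \right)} = \frac{5}{-154 + O^{2}}$ ($B{\left(S,O \right)} = \frac{5}{-2 + \left(O O - 152\right)} = \frac{5}{-2 + \left(O^{2} - 152\right)} = \frac{5}{-2 + \left(-152 + O^{2}\right)} = \frac{5}{-154 + O^{2}}$)
$E = 1827$ ($E = 63 \left(103 - 74\right) = 63 \cdot 29 = 1827$)
$\frac{\left(1133 + z{\left(157 \right)}\right) + B{\left(130,-25 \right)}}{E} = \frac{\left(1133 + \left(43 + 157\right)\right) + \frac{5}{-154 + \left(-25\right)^{2}}}{1827} = \left(\left(1133 + 200\right) + \frac{5}{-154 + 625}\right) \frac{1}{1827} = \left(1333 + \frac{5}{471}\right) \frac{1}{1827} = \frac{627848}{471} \cdot \frac{1}{1827} = \frac{627848}{860517}$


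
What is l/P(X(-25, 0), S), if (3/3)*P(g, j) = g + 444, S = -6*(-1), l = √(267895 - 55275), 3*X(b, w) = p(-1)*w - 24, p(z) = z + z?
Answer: √53155/218 ≈ 1.0576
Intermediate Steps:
p(z) = 2*z
X(b, w) = -8 - 2*w/3 (X(b, w) = ((2*(-1))*w - 24)/3 = (-2*w - 24)/3 = (-24 - 2*w)/3 = -8 - 2*w/3)
l = 2*√53155 (l = √212620 = 2*√53155 ≈ 461.11)
S = 6
P(g, j) = 444 + g (P(g, j) = g + 444 = 444 + g)
l/P(X(-25, 0), S) = (2*√53155)/(444 + (-8 - ⅔*0)) = (2*√53155)/(444 + (-8 + 0)) = (2*√53155)/(444 - 8) = (2*√53155)/436 = (2*√53155)*(1/436) = √53155/218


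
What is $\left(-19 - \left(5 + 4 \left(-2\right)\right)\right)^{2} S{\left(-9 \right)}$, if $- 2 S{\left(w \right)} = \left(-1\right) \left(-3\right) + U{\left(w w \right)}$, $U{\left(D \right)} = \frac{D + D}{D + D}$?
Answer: $-512$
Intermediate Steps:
$U{\left(D \right)} = 1$ ($U{\left(D \right)} = \frac{2 D}{2 D} = 2 D \frac{1}{2 D} = 1$)
$S{\left(w \right)} = -2$ ($S{\left(w \right)} = - \frac{\left(-1\right) \left(-3\right) + 1}{2} = - \frac{3 + 1}{2} = \left(- \frac{1}{2}\right) 4 = -2$)
$\left(-19 - \left(5 + 4 \left(-2\right)\right)\right)^{2} S{\left(-9 \right)} = \left(-19 - \left(5 + 4 \left(-2\right)\right)\right)^{2} \left(-2\right) = \left(-19 - \left(5 - 8\right)\right)^{2} \left(-2\right) = \left(-19 - -3\right)^{2} \left(-2\right) = \left(-19 + 3\right)^{2} \left(-2\right) = \left(-16\right)^{2} \left(-2\right) = 256 \left(-2\right) = -512$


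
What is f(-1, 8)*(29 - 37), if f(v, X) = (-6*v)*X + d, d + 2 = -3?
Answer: -344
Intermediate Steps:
d = -5 (d = -2 - 3 = -5)
f(v, X) = -5 - 6*X*v (f(v, X) = (-6*v)*X - 5 = -6*X*v - 5 = -5 - 6*X*v)
f(-1, 8)*(29 - 37) = (-5 - 6*8*(-1))*(29 - 37) = (-5 + 48)*(-8) = 43*(-8) = -344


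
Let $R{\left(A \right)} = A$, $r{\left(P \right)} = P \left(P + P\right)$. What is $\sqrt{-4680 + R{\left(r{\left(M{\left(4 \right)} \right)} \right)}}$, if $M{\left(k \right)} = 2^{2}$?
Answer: $2 i \sqrt{1162} \approx 68.176 i$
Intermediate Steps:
$M{\left(k \right)} = 4$
$r{\left(P \right)} = 2 P^{2}$ ($r{\left(P \right)} = P 2 P = 2 P^{2}$)
$\sqrt{-4680 + R{\left(r{\left(M{\left(4 \right)} \right)} \right)}} = \sqrt{-4680 + 2 \cdot 4^{2}} = \sqrt{-4680 + 2 \cdot 16} = \sqrt{-4680 + 32} = \sqrt{-4648} = 2 i \sqrt{1162}$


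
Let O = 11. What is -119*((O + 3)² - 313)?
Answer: 13923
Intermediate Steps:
-119*((O + 3)² - 313) = -119*((11 + 3)² - 313) = -119*(14² - 313) = -119*(196 - 313) = -119*(-117) = 13923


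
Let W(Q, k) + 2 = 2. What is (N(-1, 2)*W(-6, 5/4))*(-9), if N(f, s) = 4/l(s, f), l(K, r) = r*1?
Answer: 0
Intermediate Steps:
W(Q, k) = 0 (W(Q, k) = -2 + 2 = 0)
l(K, r) = r
N(f, s) = 4/f
(N(-1, 2)*W(-6, 5/4))*(-9) = ((4/(-1))*0)*(-9) = ((4*(-1))*0)*(-9) = -4*0*(-9) = 0*(-9) = 0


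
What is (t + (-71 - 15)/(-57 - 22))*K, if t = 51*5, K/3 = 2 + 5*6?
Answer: 1942176/79 ≈ 24585.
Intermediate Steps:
K = 96 (K = 3*(2 + 5*6) = 3*(2 + 30) = 3*32 = 96)
t = 255
(t + (-71 - 15)/(-57 - 22))*K = (255 + (-71 - 15)/(-57 - 22))*96 = (255 - 86/(-79))*96 = (255 - 86*(-1/79))*96 = (255 + 86/79)*96 = (20231/79)*96 = 1942176/79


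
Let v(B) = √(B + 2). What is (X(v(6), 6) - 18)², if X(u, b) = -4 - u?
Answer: 492 + 88*√2 ≈ 616.45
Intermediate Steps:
v(B) = √(2 + B)
(X(v(6), 6) - 18)² = ((-4 - √(2 + 6)) - 18)² = ((-4 - √8) - 18)² = ((-4 - 2*√2) - 18)² = (-22 - 2*√2)²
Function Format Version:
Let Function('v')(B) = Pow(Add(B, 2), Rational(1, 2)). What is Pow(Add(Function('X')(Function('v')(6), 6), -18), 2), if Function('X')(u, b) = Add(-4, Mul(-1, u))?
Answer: Add(492, Mul(88, Pow(2, Rational(1, 2)))) ≈ 616.45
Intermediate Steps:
Function('v')(B) = Pow(Add(2, B), Rational(1, 2))
Pow(Add(Function('X')(Function('v')(6), 6), -18), 2) = Pow(Add(Add(-4, Mul(-1, Pow(Add(2, 6), Rational(1, 2)))), -18), 2) = Pow(Add(Add(-4, Mul(-1, Pow(8, Rational(1, 2)))), -18), 2) = Pow(Add(Add(-4, Mul(-1, Mul(2, Pow(2, Rational(1, 2))))), -18), 2) = Pow(Add(Add(-4, Mul(-2, Pow(2, Rational(1, 2)))), -18), 2) = Pow(Add(-22, Mul(-2, Pow(2, Rational(1, 2)))), 2)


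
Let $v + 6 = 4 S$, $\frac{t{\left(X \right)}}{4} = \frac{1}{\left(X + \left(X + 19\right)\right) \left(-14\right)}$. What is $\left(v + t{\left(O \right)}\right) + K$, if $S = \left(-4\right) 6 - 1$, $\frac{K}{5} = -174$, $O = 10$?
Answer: $- \frac{266450}{273} \approx -976.01$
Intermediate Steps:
$K = -870$ ($K = 5 \left(-174\right) = -870$)
$t{\left(X \right)} = - \frac{2}{7 \left(19 + 2 X\right)}$ ($t{\left(X \right)} = 4 \frac{1}{\left(X + \left(X + 19\right)\right) \left(-14\right)} = 4 \frac{1}{X + \left(19 + X\right)} \left(- \frac{1}{14}\right) = 4 \frac{1}{19 + 2 X} \left(- \frac{1}{14}\right) = 4 \left(- \frac{1}{14 \left(19 + 2 X\right)}\right) = - \frac{2}{7 \left(19 + 2 X\right)}$)
$S = -25$ ($S = -24 - 1 = -25$)
$v = -106$ ($v = -6 + 4 \left(-25\right) = -6 - 100 = -106$)
$\left(v + t{\left(O \right)}\right) + K = \left(-106 - \frac{2}{133 + 14 \cdot 10}\right) - 870 = \left(-106 - \frac{2}{133 + 140}\right) - 870 = \left(-106 - \frac{2}{273}\right) - 870 = - \frac{28940}{273} - 870 = - \frac{266450}{273}$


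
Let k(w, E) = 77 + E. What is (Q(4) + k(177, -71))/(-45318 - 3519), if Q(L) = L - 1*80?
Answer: 70/48837 ≈ 0.0014333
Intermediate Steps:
Q(L) = -80 + L (Q(L) = L - 80 = -80 + L)
(Q(4) + k(177, -71))/(-45318 - 3519) = ((-80 + 4) + (77 - 71))/(-45318 - 3519) = (-76 + 6)/(-48837) = -70*(-1/48837) = 70/48837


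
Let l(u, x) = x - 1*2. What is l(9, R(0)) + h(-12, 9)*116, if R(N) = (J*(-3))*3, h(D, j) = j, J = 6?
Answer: 988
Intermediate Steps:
R(N) = -54 (R(N) = (6*(-3))*3 = -18*3 = -54)
l(u, x) = -2 + x (l(u, x) = x - 2 = -2 + x)
l(9, R(0)) + h(-12, 9)*116 = (-2 - 54) + 9*116 = -56 + 1044 = 988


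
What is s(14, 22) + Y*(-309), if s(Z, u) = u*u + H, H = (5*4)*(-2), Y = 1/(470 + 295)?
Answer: 113117/255 ≈ 443.60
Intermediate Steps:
Y = 1/765 ≈ 0.0013072
H = -40 (H = 20*(-2) = -40)
s(Z, u) = -40 + u² (s(Z, u) = u*u - 40 = u² - 40 = -40 + u²)
s(14, 22) + Y*(-309) = (-40 + 22²) + (1/765)*(-309) = (-40 + 484) - 103/255 = 444 - 103/255 = 113117/255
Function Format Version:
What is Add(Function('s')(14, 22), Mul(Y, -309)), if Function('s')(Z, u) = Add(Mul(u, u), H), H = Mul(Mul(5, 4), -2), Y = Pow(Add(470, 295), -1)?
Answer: Rational(113117, 255) ≈ 443.60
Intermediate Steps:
Y = Rational(1, 765) (Y = Pow(765, -1) = Rational(1, 765) ≈ 0.0013072)
H = -40 (H = Mul(20, -2) = -40)
Function('s')(Z, u) = Add(-40, Pow(u, 2)) (Function('s')(Z, u) = Add(Mul(u, u), -40) = Add(Pow(u, 2), -40) = Add(-40, Pow(u, 2)))
Add(Function('s')(14, 22), Mul(Y, -309)) = Add(Add(-40, Pow(22, 2)), Mul(Rational(1, 765), -309)) = Add(Add(-40, 484), Rational(-103, 255)) = Add(444, Rational(-103, 255)) = Rational(113117, 255)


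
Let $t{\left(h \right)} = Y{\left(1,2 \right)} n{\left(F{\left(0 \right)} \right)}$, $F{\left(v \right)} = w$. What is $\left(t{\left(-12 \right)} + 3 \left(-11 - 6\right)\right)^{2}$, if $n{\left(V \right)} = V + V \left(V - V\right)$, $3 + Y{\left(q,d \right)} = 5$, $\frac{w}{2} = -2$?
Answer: $3481$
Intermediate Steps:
$w = -4$ ($w = 2 \left(-2\right) = -4$)
$F{\left(v \right)} = -4$
$Y{\left(q,d \right)} = 2$ ($Y{\left(q,d \right)} = -3 + 5 = 2$)
$n{\left(V \right)} = V$ ($n{\left(V \right)} = V + V 0 = V + 0 = V$)
$t{\left(h \right)} = -8$ ($t{\left(h \right)} = 2 \left(-4\right) = -8$)
$\left(t{\left(-12 \right)} + 3 \left(-11 - 6\right)\right)^{2} = \left(-8 + 3 \left(-11 - 6\right)\right)^{2} = \left(-8 + 3 \left(-17\right)\right)^{2} = \left(-8 - 51\right)^{2} = \left(-59\right)^{2} = 3481$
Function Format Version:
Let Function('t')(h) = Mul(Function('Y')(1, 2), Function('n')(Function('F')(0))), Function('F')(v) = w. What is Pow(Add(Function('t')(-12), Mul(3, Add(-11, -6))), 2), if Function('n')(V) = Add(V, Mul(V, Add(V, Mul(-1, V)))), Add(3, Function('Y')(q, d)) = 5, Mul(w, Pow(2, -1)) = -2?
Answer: 3481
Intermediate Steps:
w = -4 (w = Mul(2, -2) = -4)
Function('F')(v) = -4
Function('Y')(q, d) = 2 (Function('Y')(q, d) = Add(-3, 5) = 2)
Function('n')(V) = V (Function('n')(V) = Add(V, Mul(V, 0)) = Add(V, 0) = V)
Function('t')(h) = -8 (Function('t')(h) = Mul(2, -4) = -8)
Pow(Add(Function('t')(-12), Mul(3, Add(-11, -6))), 2) = Pow(Add(-8, Mul(3, Add(-11, -6))), 2) = Pow(Add(-8, Mul(3, -17)), 2) = Pow(Add(-8, -51), 2) = Pow(-59, 2) = 3481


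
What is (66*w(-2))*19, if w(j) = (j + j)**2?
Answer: 20064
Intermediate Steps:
w(j) = 4*j**2 (w(j) = (2*j)**2 = 4*j**2)
(66*w(-2))*19 = (66*(4*(-2)**2))*19 = (66*(4*4))*19 = (66*16)*19 = 1056*19 = 20064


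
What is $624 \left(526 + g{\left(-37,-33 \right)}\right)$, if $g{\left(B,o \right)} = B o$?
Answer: $1090128$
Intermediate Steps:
$624 \left(526 + g{\left(-37,-33 \right)}\right) = 624 \left(526 - -1221\right) = 624 \left(526 + 1221\right) = 624 \cdot 1747 = 1090128$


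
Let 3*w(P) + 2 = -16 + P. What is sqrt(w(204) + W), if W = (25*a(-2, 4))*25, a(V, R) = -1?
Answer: I*sqrt(563) ≈ 23.728*I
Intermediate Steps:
w(P) = -6 + P/3 (w(P) = -2/3 + (-16 + P)/3 = -2/3 + (-16/3 + P/3) = -6 + P/3)
W = -625 (W = (25*(-1))*25 = -25*25 = -625)
sqrt(w(204) + W) = sqrt((-6 + (1/3)*204) - 625) = sqrt((-6 + 68) - 625) = sqrt(62 - 625) = sqrt(-563) = I*sqrt(563)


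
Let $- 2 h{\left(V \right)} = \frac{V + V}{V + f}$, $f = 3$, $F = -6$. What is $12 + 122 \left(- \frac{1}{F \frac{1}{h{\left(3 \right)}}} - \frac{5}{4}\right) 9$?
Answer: $-1452$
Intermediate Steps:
$h{\left(V \right)} = - \frac{V}{3 + V}$ ($h{\left(V \right)} = - \frac{\left(V + V\right) \frac{1}{V + 3}}{2} = - \frac{2 V \frac{1}{3 + V}}{2} = - \frac{V}{3 + V}$)
$12 + 122 \left(- \frac{1}{F \frac{1}{h{\left(3 \right)}}} - \frac{5}{4}\right) 9 = 12 + 122 \left(- \frac{1}{\left(-6\right) \frac{1}{\left(-1\right) 3 \frac{1}{3 + 3}}} - \frac{5}{4}\right) 9 = 12 + 122 \left(- \frac{1}{\left(-6\right) \frac{1}{\left(-1\right) 3 \cdot \frac{1}{6}}} - \frac{5}{4}\right) 9 = 12 + 122 \left(- \frac{1}{\left(-6\right) \frac{1}{- \frac{1}{2}}} - \frac{5}{4}\right) 9 = 12 + 122 \left(- \frac{1}{\left(-6\right) \left(-2\right)} - \frac{5}{4}\right) 9 = 12 + 122 \left(- \frac{1}{12} - \frac{5}{4}\right) 9 = 12 + 122 \left(\left(- \frac{4}{3}\right) 9\right) = 12 + 122 \left(-12\right) = 12 - 1464 = -1452$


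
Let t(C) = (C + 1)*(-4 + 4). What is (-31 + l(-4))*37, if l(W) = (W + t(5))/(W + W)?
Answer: -2257/2 ≈ -1128.5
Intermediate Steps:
t(C) = 0 (t(C) = (1 + C)*0 = 0)
l(W) = 1/2 (l(W) = (W + 0)/(W + W) = W/((2*W)) = W*(1/(2*W)) = 1/2)
(-31 + l(-4))*37 = (-31 + 1/2)*37 = -61/2*37 = -2257/2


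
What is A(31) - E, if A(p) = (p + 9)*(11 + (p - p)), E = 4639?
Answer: -4199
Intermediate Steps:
A(p) = 99 + 11*p (A(p) = (9 + p)*(11 + 0) = (9 + p)*11 = 99 + 11*p)
A(31) - E = (99 + 11*31) - 1*4639 = (99 + 341) - 4639 = 440 - 4639 = -4199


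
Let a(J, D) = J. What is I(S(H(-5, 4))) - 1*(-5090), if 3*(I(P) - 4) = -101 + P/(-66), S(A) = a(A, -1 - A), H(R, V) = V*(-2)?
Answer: 500977/99 ≈ 5060.4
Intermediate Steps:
H(R, V) = -2*V
S(A) = A
I(P) = -89/3 - P/198 (I(P) = 4 + (-101 + P/(-66))/3 = 4 + (-101 + P*(-1/66))/3 = 4 + (-101 - P/66)/3 = 4 + (-101/3 - P/198) = -89/3 - P/198)
I(S(H(-5, 4))) - 1*(-5090) = (-89/3 - (-1)*4/99) - 1*(-5090) = (-89/3 - 1/198*(-8)) + 5090 = (-89/3 + 4/99) + 5090 = -2933/99 + 5090 = 500977/99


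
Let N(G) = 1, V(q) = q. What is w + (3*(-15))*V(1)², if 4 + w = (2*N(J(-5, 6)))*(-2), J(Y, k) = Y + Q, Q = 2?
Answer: -53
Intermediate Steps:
J(Y, k) = 2 + Y (J(Y, k) = Y + 2 = 2 + Y)
w = -8 (w = -4 + (2*1)*(-2) = -4 + 2*(-2) = -4 - 4 = -8)
w + (3*(-15))*V(1)² = -8 + (3*(-15))*1² = -8 - 45*1 = -8 - 45 = -53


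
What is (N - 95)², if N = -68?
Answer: 26569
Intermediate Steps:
(N - 95)² = (-68 - 95)² = (-163)² = 26569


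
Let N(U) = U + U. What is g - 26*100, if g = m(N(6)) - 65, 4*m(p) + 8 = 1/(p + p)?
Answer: -256031/96 ≈ -2667.0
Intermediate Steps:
N(U) = 2*U
m(p) = -2 + 1/(8*p) (m(p) = -2 + 1/(4*(p + p)) = -2 + 1/(4*((2*p))) = -2 + (1/(2*p))/4 = -2 + 1/(8*p))
g = -6431/96 (g = (-2 + 1/(8*((2*6)))) - 65 = (-2 + (⅛)/12) - 65 = (-2 + (⅛)*(1/12)) - 65 = (-2 + 1/96) - 65 = -191/96 - 65 = -6431/96 ≈ -66.990)
g - 26*100 = -6431/96 - 26*100 = -6431/96 - 2600 = -256031/96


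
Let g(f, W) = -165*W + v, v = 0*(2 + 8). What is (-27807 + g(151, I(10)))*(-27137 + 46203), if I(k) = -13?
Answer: -489271692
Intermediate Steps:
v = 0 (v = 0*10 = 0)
g(f, W) = -165*W (g(f, W) = -165*W + 0 = -165*W)
(-27807 + g(151, I(10)))*(-27137 + 46203) = (-27807 - 165*(-13))*(-27137 + 46203) = (-27807 + 2145)*19066 = -25662*19066 = -489271692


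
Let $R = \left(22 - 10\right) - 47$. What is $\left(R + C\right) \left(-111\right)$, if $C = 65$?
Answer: $-3330$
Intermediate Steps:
$R = -35$ ($R = 12 - 47 = -35$)
$\left(R + C\right) \left(-111\right) = \left(-35 + 65\right) \left(-111\right) = 30 \left(-111\right) = -3330$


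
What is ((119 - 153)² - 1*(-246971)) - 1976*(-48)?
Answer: 342975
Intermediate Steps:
((119 - 153)² - 1*(-246971)) - 1976*(-48) = ((-34)² + 246971) + 94848 = (1156 + 246971) + 94848 = 248127 + 94848 = 342975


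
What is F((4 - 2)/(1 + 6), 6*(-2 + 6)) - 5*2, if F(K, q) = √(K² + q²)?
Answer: -10 + 2*√7057/7 ≈ 14.002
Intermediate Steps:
F((4 - 2)/(1 + 6), 6*(-2 + 6)) - 5*2 = √(((4 - 2)/(1 + 6))² + (6*(-2 + 6))²) - 5*2 = √((2/7)² + (6*4)²) - 10 = √((2*(⅐))² + 24²) - 10 = √((2/7)² + 576) - 10 = √(4/49 + 576) - 10 = √(28228/49) - 10 = 2*√7057/7 - 10 = -10 + 2*√7057/7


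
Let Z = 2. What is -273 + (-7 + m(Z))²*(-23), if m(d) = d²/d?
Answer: -848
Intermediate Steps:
m(d) = d
-273 + (-7 + m(Z))²*(-23) = -273 + (-7 + 2)²*(-23) = -273 + (-5)²*(-23) = -273 + 25*(-23) = -273 - 575 = -848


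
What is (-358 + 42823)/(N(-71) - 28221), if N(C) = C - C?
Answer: -14155/9407 ≈ -1.5047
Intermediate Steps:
N(C) = 0
(-358 + 42823)/(N(-71) - 28221) = (-358 + 42823)/(0 - 28221) = 42465/(-28221) = 42465*(-1/28221) = -14155/9407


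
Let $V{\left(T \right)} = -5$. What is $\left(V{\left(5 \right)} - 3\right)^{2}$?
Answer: $64$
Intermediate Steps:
$\left(V{\left(5 \right)} - 3\right)^{2} = \left(-5 - 3\right)^{2} = \left(-8\right)^{2} = 64$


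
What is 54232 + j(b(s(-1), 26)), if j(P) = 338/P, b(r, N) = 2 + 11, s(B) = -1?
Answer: 54258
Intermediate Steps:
b(r, N) = 13
54232 + j(b(s(-1), 26)) = 54232 + 338/13 = 54232 + 338*(1/13) = 54232 + 26 = 54258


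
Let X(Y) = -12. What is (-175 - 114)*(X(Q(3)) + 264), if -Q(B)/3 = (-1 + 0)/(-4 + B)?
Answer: -72828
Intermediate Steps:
Q(B) = 3/(-4 + B) (Q(B) = -3*(-1 + 0)/(-4 + B) = -(-3)/(-4 + B) = 3/(-4 + B))
(-175 - 114)*(X(Q(3)) + 264) = (-175 - 114)*(-12 + 264) = -289*252 = -72828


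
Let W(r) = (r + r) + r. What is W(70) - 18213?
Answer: -18003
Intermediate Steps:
W(r) = 3*r (W(r) = 2*r + r = 3*r)
W(70) - 18213 = 3*70 - 18213 = 210 - 18213 = -18003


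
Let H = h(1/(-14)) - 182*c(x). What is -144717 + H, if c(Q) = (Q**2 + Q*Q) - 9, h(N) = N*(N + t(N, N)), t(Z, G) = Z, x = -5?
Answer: -14913541/98 ≈ -1.5218e+5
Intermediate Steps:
h(N) = 2*N**2 (h(N) = N*(N + N) = N*(2*N) = 2*N**2)
c(Q) = -9 + 2*Q**2 (c(Q) = (Q**2 + Q**2) - 9 = 2*Q**2 - 9 = -9 + 2*Q**2)
H = -731275/98 (H = 2*(1/(-14))**2 - 182*(-9 + 2*(-5)**2) = 2*(-1/14)**2 - 182*(-9 + 2*25) = 2*(1/196) - 182*(-9 + 50) = 1/98 - 182*41 = 1/98 - 7462 = -731275/98 ≈ -7462.0)
-144717 + H = -144717 - 731275/98 = -14913541/98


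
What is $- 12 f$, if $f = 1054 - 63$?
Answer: $-11892$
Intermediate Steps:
$f = 991$
$- 12 f = \left(-12\right) 991 = -11892$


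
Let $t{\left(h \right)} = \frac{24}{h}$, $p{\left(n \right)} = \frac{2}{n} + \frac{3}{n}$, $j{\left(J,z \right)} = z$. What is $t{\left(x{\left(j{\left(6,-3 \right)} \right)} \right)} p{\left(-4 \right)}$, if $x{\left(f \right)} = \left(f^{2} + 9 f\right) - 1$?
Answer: $\frac{30}{19} \approx 1.5789$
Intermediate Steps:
$x{\left(f \right)} = -1 + f^{2} + 9 f$
$p{\left(n \right)} = \frac{5}{n}$
$t{\left(x{\left(j{\left(6,-3 \right)} \right)} \right)} p{\left(-4 \right)} = \frac{24}{-1 + \left(-3\right)^{2} + 9 \left(-3\right)} \frac{5}{-4} = \frac{24}{-1 + 9 - 27} \cdot 5 \left(- \frac{1}{4}\right) = \frac{24}{-19} \left(- \frac{5}{4}\right) = 24 \left(- \frac{1}{19}\right) \left(- \frac{5}{4}\right) = \left(- \frac{24}{19}\right) \left(- \frac{5}{4}\right) = \frac{30}{19}$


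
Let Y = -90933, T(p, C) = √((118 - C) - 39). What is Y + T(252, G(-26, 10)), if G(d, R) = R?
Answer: -90933 + √69 ≈ -90925.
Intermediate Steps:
T(p, C) = √(79 - C)
Y + T(252, G(-26, 10)) = -90933 + √(79 - 1*10) = -90933 + √(79 - 10) = -90933 + √69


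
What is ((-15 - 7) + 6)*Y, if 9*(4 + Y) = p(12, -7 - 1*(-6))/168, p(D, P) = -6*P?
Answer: 4028/63 ≈ 63.937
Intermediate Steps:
Y = -1007/252 (Y = -4 + (-6*(-7 - 1*(-6))/168)/9 = -4 + (-6*(-7 + 6)*(1/168))/9 = -4 + (-6*(-1)*(1/168))/9 = -4 + (6*(1/168))/9 = -4 + (⅑)*(1/28) = -4 + 1/252 = -1007/252 ≈ -3.9960)
((-15 - 7) + 6)*Y = ((-15 - 7) + 6)*(-1007/252) = (-22 + 6)*(-1007/252) = -16*(-1007/252) = 4028/63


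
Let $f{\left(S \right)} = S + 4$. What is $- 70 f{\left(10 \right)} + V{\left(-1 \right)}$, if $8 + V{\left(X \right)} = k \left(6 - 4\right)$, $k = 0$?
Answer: $-988$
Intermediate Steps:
$V{\left(X \right)} = -8$ ($V{\left(X \right)} = -8 + 0 \left(6 - 4\right) = -8 + 0 \cdot 2 = -8 + 0 = -8$)
$f{\left(S \right)} = 4 + S$
$- 70 f{\left(10 \right)} + V{\left(-1 \right)} = - 70 \left(4 + 10\right) - 8 = \left(-70\right) 14 - 8 = -980 - 8 = -988$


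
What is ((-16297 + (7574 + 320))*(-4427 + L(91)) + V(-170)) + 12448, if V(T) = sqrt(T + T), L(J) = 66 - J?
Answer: 37422604 + 2*I*sqrt(85) ≈ 3.7423e+7 + 18.439*I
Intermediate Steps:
V(T) = sqrt(2)*sqrt(T) (V(T) = sqrt(2*T) = sqrt(2)*sqrt(T))
((-16297 + (7574 + 320))*(-4427 + L(91)) + V(-170)) + 12448 = ((-16297 + (7574 + 320))*(-4427 + (66 - 1*91)) + sqrt(2)*sqrt(-170)) + 12448 = ((-16297 + 7894)*(-4427 + (66 - 91)) + sqrt(2)*(I*sqrt(170))) + 12448 = (-8403*(-4427 - 25) + 2*I*sqrt(85)) + 12448 = (-8403*(-4452) + 2*I*sqrt(85)) + 12448 = (37410156 + 2*I*sqrt(85)) + 12448 = 37422604 + 2*I*sqrt(85)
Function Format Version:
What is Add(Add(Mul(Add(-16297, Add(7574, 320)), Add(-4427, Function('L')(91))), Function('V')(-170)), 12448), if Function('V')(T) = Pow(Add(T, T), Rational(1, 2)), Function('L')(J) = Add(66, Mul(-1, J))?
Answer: Add(37422604, Mul(2, I, Pow(85, Rational(1, 2)))) ≈ Add(3.7423e+7, Mul(18.439, I))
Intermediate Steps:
Function('V')(T) = Mul(Pow(2, Rational(1, 2)), Pow(T, Rational(1, 2))) (Function('V')(T) = Pow(Mul(2, T), Rational(1, 2)) = Mul(Pow(2, Rational(1, 2)), Pow(T, Rational(1, 2))))
Add(Add(Mul(Add(-16297, Add(7574, 320)), Add(-4427, Function('L')(91))), Function('V')(-170)), 12448) = Add(Add(Mul(Add(-16297, Add(7574, 320)), Add(-4427, Add(66, Mul(-1, 91)))), Mul(Pow(2, Rational(1, 2)), Pow(-170, Rational(1, 2)))), 12448) = Add(Add(Mul(Add(-16297, 7894), Add(-4427, Add(66, -91))), Mul(Pow(2, Rational(1, 2)), Mul(I, Pow(170, Rational(1, 2))))), 12448) = Add(Add(Mul(-8403, Add(-4427, -25)), Mul(2, I, Pow(85, Rational(1, 2)))), 12448) = Add(Add(Mul(-8403, -4452), Mul(2, I, Pow(85, Rational(1, 2)))), 12448) = Add(Add(37410156, Mul(2, I, Pow(85, Rational(1, 2)))), 12448) = Add(37422604, Mul(2, I, Pow(85, Rational(1, 2))))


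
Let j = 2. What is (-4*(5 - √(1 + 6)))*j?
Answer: -40 + 8*√7 ≈ -18.834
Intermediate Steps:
(-4*(5 - √(1 + 6)))*j = -4*(5 - √(1 + 6))*2 = -4*(5 - √7)*2 = (-20 + 4*√7)*2 = -40 + 8*√7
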